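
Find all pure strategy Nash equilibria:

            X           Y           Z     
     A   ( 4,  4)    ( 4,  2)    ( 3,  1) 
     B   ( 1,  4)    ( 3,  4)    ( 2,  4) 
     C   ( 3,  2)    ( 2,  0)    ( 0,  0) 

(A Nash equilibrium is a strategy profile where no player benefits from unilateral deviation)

Nash equilibrium: (A, X)

Work:
Best responses:
  P1 vs X: payoffs [4, 1, 3] → best response A (payoff 4)
  P1 vs Y: payoffs [4, 3, 2] → best response A (payoff 4)
  P1 vs Z: payoffs [3, 2, 0] → best response A (payoff 3)
  P2 vs A: payoffs [4, 2, 1] → best response X (payoff 4)
  P2 vs B: payoffs [4, 4, 4] → best response X/Y/Z (payoff 4)
  P2 vs C: payoffs [2, 0, 0] → best response X (payoff 2)
Mutual best responses: (A,X) → Nash equilibria.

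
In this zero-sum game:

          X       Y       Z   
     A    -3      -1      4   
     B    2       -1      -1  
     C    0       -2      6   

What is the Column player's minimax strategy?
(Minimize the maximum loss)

Column should play Y, value = -1

Work:
Column player minimizes Row's maximum payoff:
Column X: max payoff to Row = 2
Column Y: max payoff to Row = -1
Column Z: max payoff to Row = 6
Minimum is -1, achieved by column Y.
Minimax strategy: Y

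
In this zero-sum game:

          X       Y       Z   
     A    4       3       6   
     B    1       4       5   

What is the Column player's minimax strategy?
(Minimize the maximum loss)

Column should play X or Y (all achieve the minimum), value = 4

Work:
Column player minimizes Row's maximum payoff:
Column X: max payoff to Row = 4
Column Y: max payoff to Row = 4
Column Z: max payoff to Row = 6
Minimum is 4, achieved by columns X, Y (tied).
Each of X or Y is a minimax strategy.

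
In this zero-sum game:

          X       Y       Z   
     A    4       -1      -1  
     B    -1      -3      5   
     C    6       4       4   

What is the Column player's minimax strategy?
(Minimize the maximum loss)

Column should play Y, value = 4

Work:
Column player minimizes Row's maximum payoff:
Column X: max payoff to Row = 6
Column Y: max payoff to Row = 4
Column Z: max payoff to Row = 5
Minimum is 4, achieved by column Y.
Minimax strategy: Y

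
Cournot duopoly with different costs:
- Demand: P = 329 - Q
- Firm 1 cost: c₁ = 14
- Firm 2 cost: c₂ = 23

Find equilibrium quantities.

q₁* = 108.0, q₂* = 99.0

Work:
Reaction: q₁ = (329 - 14 - q₂)/2
Reaction: q₂ = (329 - 23 - q₁)/2
Solve simultaneously:
q₁* = (329 - 2×14 + 23)/3 = 108.0
q₂* = (329 - 2×23 + 14)/3 = 99.0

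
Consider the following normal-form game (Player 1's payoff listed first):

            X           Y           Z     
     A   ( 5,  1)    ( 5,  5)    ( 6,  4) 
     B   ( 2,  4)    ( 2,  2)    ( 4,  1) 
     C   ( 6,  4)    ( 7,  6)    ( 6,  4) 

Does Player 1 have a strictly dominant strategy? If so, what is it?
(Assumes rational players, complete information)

No strictly dominant strategy exists for Player 1

Work:
A strategy strictly dominates another if it gives a strictly higher payoff against every opponent action. Compare each pair of P1's strategies column-by-column:
  A vs B: [5 vs 2, 5 vs 2, 6 vs 4] → A strictly dominates B
  A vs C: [5 vs 6, 5 vs 7, 6 vs 6] → A does not strictly dominate C (column X: 5 ≤ 6)
  B vs A: [2 vs 5, 2 vs 5, 4 vs 6] → B does not strictly dominate A (column X: 2 ≤ 5)
  B vs C: [2 vs 6, 2 vs 7, 4 vs 6] → B does not strictly dominate C (column X: 2 ≤ 6)
  C vs A: [6 vs 5, 7 vs 5, 6 vs 6] → C does not strictly dominate A (column Z: 6 ≤ 6)
  C vs B: [6 vs 2, 7 vs 2, 6 vs 4] → C strictly dominates B
No single strategy strictly dominates all others → no strictly dominant strategy.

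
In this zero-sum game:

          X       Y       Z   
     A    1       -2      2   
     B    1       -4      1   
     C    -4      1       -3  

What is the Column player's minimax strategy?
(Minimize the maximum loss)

Column should play X or Y (all achieve the minimum), value = 1

Work:
Column player minimizes Row's maximum payoff:
Column X: max payoff to Row = 1
Column Y: max payoff to Row = 1
Column Z: max payoff to Row = 2
Minimum is 1, achieved by columns X, Y (tied).
Each of X or Y is a minimax strategy.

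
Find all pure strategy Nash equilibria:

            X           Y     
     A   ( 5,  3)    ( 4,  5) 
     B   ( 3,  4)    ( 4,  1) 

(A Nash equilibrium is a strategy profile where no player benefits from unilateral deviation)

Nash equilibrium: (A, Y)

Work:
Best responses:
  P1 vs X: payoffs [5, 3] → best response A (payoff 5)
  P1 vs Y: payoffs [4, 4] → best response A/B (payoff 4)
  P2 vs A: payoffs [3, 5] → best response Y (payoff 5)
  P2 vs B: payoffs [4, 1] → best response X (payoff 4)
Mutual best responses: (A,Y) → Nash equilibria.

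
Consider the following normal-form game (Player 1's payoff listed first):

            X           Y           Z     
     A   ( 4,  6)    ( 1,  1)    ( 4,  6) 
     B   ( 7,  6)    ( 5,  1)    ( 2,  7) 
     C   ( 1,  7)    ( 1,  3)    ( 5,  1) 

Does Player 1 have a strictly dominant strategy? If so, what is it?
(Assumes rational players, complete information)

No strictly dominant strategy exists for Player 1

Work:
A strategy strictly dominates another if it gives a strictly higher payoff against every opponent action. Compare each pair of P1's strategies column-by-column:
  A vs B: [4 vs 7, 1 vs 5, 4 vs 2] → A does not strictly dominate B (column X: 4 ≤ 7)
  A vs C: [4 vs 1, 1 vs 1, 4 vs 5] → A does not strictly dominate C (column Y: 1 ≤ 1)
  B vs A: [7 vs 4, 5 vs 1, 2 vs 4] → B does not strictly dominate A (column Z: 2 ≤ 4)
  B vs C: [7 vs 1, 5 vs 1, 2 vs 5] → B does not strictly dominate C (column Z: 2 ≤ 5)
  C vs A: [1 vs 4, 1 vs 1, 5 vs 4] → C does not strictly dominate A (column X: 1 ≤ 4)
  C vs B: [1 vs 7, 1 vs 5, 5 vs 2] → C does not strictly dominate B (column X: 1 ≤ 7)
No single strategy strictly dominates all others → no strictly dominant strategy.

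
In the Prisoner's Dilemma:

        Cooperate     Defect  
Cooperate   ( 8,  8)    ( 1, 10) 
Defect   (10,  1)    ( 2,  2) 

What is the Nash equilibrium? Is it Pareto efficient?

(Defect, Defect) is NE; not Pareto efficient

Work:
Defect dominates Cooperate for both players:
If P2 cooperates: Defect (10) > Cooperate (8)
If P2 defects: Defect (2) > Cooperate (1)
NE: (Defect, Defect) with payoff (2, 2)
But (Cooperate, Cooperate) = (8, 8) Pareto dominates (2, 2)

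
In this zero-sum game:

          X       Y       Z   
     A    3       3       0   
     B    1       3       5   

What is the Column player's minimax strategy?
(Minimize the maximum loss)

Column should play X or Y (all achieve the minimum), value = 3

Work:
Column player minimizes Row's maximum payoff:
Column X: max payoff to Row = 3
Column Y: max payoff to Row = 3
Column Z: max payoff to Row = 5
Minimum is 3, achieved by columns X, Y (tied).
Each of X or Y is a minimax strategy.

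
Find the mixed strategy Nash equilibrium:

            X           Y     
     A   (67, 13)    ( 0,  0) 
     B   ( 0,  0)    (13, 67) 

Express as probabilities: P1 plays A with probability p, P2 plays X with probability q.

p = 0.8375, q = 0.1625

Work:
Find probabilities that make opponent indifferent:
P2 chooses q to make P1 indifferent between A and B
P1 chooses p to make P2 indifferent between X and Y
Mixed NE: P1 plays (A: 0.8375, B: 0.1625), P2 plays (X: 0.1625, Y: 0.8375)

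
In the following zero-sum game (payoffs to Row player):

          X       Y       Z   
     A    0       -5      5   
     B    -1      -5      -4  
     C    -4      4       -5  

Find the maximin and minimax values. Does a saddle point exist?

Maximin = -5, Minimax = 0, Saddle: False

Work:
Row minimums: [-5, -5, -5] → maximin = -5
Column maximums: [0, 4, 5] → minimax = 0
No saddle point (maximin ≠ minimax). Mixed strategy needed.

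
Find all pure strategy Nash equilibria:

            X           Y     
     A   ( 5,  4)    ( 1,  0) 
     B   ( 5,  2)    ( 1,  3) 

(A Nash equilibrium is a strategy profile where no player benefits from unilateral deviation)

Nash equilibrium: (A, X), (B, Y)

Work:
Best responses:
  P1 vs X: payoffs [5, 5] → best response A/B (payoff 5)
  P1 vs Y: payoffs [1, 1] → best response A/B (payoff 1)
  P2 vs A: payoffs [4, 0] → best response X (payoff 4)
  P2 vs B: payoffs [2, 3] → best response Y (payoff 3)
Mutual best responses: (A,X), (B,Y) → Nash equilibria.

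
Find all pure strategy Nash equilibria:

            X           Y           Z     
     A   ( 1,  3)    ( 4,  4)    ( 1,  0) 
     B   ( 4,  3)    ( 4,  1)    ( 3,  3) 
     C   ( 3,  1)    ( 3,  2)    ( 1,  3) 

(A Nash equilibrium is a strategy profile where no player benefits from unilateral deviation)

Nash equilibrium: (A, Y), (B, X), (B, Z)

Work:
Best responses:
  P1 vs X: payoffs [1, 4, 3] → best response B (payoff 4)
  P1 vs Y: payoffs [4, 4, 3] → best response A/B (payoff 4)
  P1 vs Z: payoffs [1, 3, 1] → best response B (payoff 3)
  P2 vs A: payoffs [3, 4, 0] → best response Y (payoff 4)
  P2 vs B: payoffs [3, 1, 3] → best response X/Z (payoff 3)
  P2 vs C: payoffs [1, 2, 3] → best response Z (payoff 3)
Mutual best responses: (A,Y), (B,X), (B,Z) → Nash equilibria.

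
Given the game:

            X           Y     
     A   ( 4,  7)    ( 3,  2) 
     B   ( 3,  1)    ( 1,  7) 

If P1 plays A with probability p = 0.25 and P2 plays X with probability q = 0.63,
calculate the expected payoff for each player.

E[P1] = 2.6025, E[P2] = 3.7025

Work:
E[P1] = p·q·π₁(A,X) + p·(1-q)·π₁(A,Y) + (1-p)·q·π₁(B,X) + (1-p)·(1-q)·π₁(B,Y)
= 0.25·0.63·4 + 0.25·0.37·3 + 0.75·0.63·3 + 0.75·0.37·1
= 2.6025

E[P2] = 3.7025 (similar calculation)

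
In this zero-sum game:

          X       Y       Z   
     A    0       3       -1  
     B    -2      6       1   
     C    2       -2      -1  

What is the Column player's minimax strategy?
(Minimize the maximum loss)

Column should play Z, value = 1

Work:
Column player minimizes Row's maximum payoff:
Column X: max payoff to Row = 2
Column Y: max payoff to Row = 6
Column Z: max payoff to Row = 1
Minimum is 1, achieved by column Z.
Minimax strategy: Z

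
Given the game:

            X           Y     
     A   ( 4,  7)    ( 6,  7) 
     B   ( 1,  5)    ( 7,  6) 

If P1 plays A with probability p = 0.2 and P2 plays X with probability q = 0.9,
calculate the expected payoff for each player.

E[P1] = 2.12, E[P2] = 5.48

Work:
E[P1] = p·q·π₁(A,X) + p·(1-q)·π₁(A,Y) + (1-p)·q·π₁(B,X) + (1-p)·(1-q)·π₁(B,Y)
= 0.2·0.9·4 + 0.2·0.1·6 + 0.8·0.9·1 + 0.8·0.1·7
= 2.12

E[P2] = 5.48 (similar calculation)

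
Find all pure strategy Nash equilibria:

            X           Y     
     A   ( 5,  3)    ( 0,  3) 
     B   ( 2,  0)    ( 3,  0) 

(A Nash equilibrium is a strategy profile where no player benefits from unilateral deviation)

Nash equilibrium: (A, X), (B, Y)

Work:
Best responses:
  P1 vs X: payoffs [5, 2] → best response A (payoff 5)
  P1 vs Y: payoffs [0, 3] → best response B (payoff 3)
  P2 vs A: payoffs [3, 3] → best response X/Y (payoff 3)
  P2 vs B: payoffs [0, 0] → best response X/Y (payoff 0)
Mutual best responses: (A,X), (B,Y) → Nash equilibria.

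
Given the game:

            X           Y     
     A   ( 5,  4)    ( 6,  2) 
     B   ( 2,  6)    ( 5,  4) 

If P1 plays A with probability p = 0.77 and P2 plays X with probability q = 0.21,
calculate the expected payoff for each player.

E[P1] = 5.4634, E[P2] = 2.88

Work:
E[P1] = p·q·π₁(A,X) + p·(1-q)·π₁(A,Y) + (1-p)·q·π₁(B,X) + (1-p)·(1-q)·π₁(B,Y)
= 0.77·0.21·5 + 0.77·0.79·6 + 0.23·0.21·2 + 0.23·0.79·5
= 5.4634

E[P2] = 2.88 (similar calculation)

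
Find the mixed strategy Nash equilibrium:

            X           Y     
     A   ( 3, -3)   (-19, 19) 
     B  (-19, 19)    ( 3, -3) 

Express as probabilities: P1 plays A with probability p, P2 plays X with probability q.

p = 0.5, q = 0.5

Work:
Find probabilities that make opponent indifferent:
P2 chooses q to make P1 indifferent between A and B
P1 chooses p to make P2 indifferent between X and Y
Mixed NE: P1 plays (A: 0.5, B: 0.5), P2 plays (X: 0.5, Y: 0.5)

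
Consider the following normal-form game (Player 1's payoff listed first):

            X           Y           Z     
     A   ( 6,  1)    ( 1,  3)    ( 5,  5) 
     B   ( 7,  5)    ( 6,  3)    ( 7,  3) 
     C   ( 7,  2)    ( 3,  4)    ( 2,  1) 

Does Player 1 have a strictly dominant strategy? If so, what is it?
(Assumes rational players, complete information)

No strictly dominant strategy exists for Player 1

Work:
A strategy strictly dominates another if it gives a strictly higher payoff against every opponent action. Compare each pair of P1's strategies column-by-column:
  A vs B: [6 vs 7, 1 vs 6, 5 vs 7] → A does not strictly dominate B (column X: 6 ≤ 7)
  A vs C: [6 vs 7, 1 vs 3, 5 vs 2] → A does not strictly dominate C (column X: 6 ≤ 7)
  B vs A: [7 vs 6, 6 vs 1, 7 vs 5] → B strictly dominates A
  B vs C: [7 vs 7, 6 vs 3, 7 vs 2] → B does not strictly dominate C (column X: 7 ≤ 7)
  C vs A: [7 vs 6, 3 vs 1, 2 vs 5] → C does not strictly dominate A (column Z: 2 ≤ 5)
  C vs B: [7 vs 7, 3 vs 6, 2 vs 7] → C does not strictly dominate B (column X: 7 ≤ 7)
No single strategy strictly dominates all others → no strictly dominant strategy.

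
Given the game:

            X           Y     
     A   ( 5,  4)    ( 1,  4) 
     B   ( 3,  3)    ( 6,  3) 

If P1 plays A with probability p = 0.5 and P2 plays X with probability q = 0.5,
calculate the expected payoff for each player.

E[P1] = 3.75, E[P2] = 3.5

Work:
E[P1] = p·q·π₁(A,X) + p·(1-q)·π₁(A,Y) + (1-p)·q·π₁(B,X) + (1-p)·(1-q)·π₁(B,Y)
= 0.5·0.5·5 + 0.5·0.5·1 + 0.5·0.5·3 + 0.5·0.5·6
= 3.75

E[P2] = 3.5 (similar calculation)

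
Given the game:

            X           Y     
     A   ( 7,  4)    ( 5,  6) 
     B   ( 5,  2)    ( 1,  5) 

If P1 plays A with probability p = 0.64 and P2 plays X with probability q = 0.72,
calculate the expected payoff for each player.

E[P1] = 5.5184, E[P2] = 3.9408

Work:
E[P1] = p·q·π₁(A,X) + p·(1-q)·π₁(A,Y) + (1-p)·q·π₁(B,X) + (1-p)·(1-q)·π₁(B,Y)
= 0.64·0.72·7 + 0.64·0.28·5 + 0.36·0.72·5 + 0.36·0.28·1
= 5.5184

E[P2] = 3.9408 (similar calculation)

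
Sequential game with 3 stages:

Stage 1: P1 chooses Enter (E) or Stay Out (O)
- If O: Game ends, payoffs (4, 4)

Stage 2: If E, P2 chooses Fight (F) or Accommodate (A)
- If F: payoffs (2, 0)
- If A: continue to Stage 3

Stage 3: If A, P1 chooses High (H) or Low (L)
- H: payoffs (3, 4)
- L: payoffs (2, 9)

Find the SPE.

SPE: (O, A, H); Outcome (4, 4)

Work:
Stage 3: P1 chooses H (3 vs 2)
Stage 2: P2: F->0, A->4 (anticipating H). Choose A
Stage 1: P1: O->4, E->3 (anticipating A, H). Choose O
SPE path: O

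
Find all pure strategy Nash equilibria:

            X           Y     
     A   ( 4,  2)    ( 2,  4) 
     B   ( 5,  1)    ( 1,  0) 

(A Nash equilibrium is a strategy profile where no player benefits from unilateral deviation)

Nash equilibrium: (A, Y), (B, X)

Work:
Best responses:
  P1 vs X: payoffs [4, 5] → best response B (payoff 5)
  P1 vs Y: payoffs [2, 1] → best response A (payoff 2)
  P2 vs A: payoffs [2, 4] → best response Y (payoff 4)
  P2 vs B: payoffs [1, 0] → best response X (payoff 1)
Mutual best responses: (A,Y), (B,X) → Nash equilibria.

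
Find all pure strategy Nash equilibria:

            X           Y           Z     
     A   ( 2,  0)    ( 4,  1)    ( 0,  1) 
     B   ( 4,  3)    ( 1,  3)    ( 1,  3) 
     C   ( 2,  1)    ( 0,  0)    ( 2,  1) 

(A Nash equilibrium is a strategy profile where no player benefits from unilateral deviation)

Nash equilibrium: (A, Y), (B, X), (C, Z)

Work:
Best responses:
  P1 vs X: payoffs [2, 4, 2] → best response B (payoff 4)
  P1 vs Y: payoffs [4, 1, 0] → best response A (payoff 4)
  P1 vs Z: payoffs [0, 1, 2] → best response C (payoff 2)
  P2 vs A: payoffs [0, 1, 1] → best response Y/Z (payoff 1)
  P2 vs B: payoffs [3, 3, 3] → best response X/Y/Z (payoff 3)
  P2 vs C: payoffs [1, 0, 1] → best response X/Z (payoff 1)
Mutual best responses: (A,Y), (B,X), (C,Z) → Nash equilibria.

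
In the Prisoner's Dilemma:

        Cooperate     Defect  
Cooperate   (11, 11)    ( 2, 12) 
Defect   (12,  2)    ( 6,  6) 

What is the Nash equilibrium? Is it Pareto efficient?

(Defect, Defect) is NE; not Pareto efficient

Work:
Defect dominates Cooperate for both players:
If P2 cooperates: Defect (12) > Cooperate (11)
If P2 defects: Defect (6) > Cooperate (2)
NE: (Defect, Defect) with payoff (6, 6)
But (Cooperate, Cooperate) = (11, 11) Pareto dominates (6, 6)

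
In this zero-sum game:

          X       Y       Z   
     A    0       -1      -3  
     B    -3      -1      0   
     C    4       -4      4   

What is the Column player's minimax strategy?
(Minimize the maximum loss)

Column should play Y, value = -1

Work:
Column player minimizes Row's maximum payoff:
Column X: max payoff to Row = 4
Column Y: max payoff to Row = -1
Column Z: max payoff to Row = 4
Minimum is -1, achieved by column Y.
Minimax strategy: Y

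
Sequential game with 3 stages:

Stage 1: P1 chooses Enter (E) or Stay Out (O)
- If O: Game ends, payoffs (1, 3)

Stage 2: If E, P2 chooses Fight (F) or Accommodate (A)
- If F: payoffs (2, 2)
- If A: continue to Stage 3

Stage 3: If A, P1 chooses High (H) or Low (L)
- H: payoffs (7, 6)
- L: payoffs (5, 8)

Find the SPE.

SPE: (E, A, H); Outcome (7, 6)

Work:
Stage 3: P1 chooses H (7 vs 5)
Stage 2: P2: F->2, A->6 (anticipating H). Choose A
Stage 1: P1: O->1, E->7 (anticipating A, H). Choose E
SPE path: E -> A -> H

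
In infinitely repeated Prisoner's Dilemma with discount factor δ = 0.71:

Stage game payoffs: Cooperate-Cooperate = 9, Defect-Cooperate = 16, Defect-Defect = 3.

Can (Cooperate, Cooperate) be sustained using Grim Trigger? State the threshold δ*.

δ* = 0.5385; since δ = 0.71 ≥ 0.5385, cooperation can be sustained

Work:
For Grim Trigger:
Cooperate forever: 9/(1-δ)
Defect then punished: 16 + 3·δ/(1-δ)
Need: 9/(1-δ) ≥ 16 + 3·δ/(1-δ)
Solving: δ ≥ (T-R)/(T-P) = (16-9)/(16-3) = 0.5385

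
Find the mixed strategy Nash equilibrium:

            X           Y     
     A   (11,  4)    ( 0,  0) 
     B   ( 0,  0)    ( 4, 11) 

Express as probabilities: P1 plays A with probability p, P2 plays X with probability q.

p = 0.7333, q = 0.2667

Work:
Find probabilities that make opponent indifferent:
P2 chooses q to make P1 indifferent between A and B
P1 chooses p to make P2 indifferent between X and Y
Mixed NE: P1 plays (A: 0.7333, B: 0.2667), P2 plays (X: 0.2667, Y: 0.7333)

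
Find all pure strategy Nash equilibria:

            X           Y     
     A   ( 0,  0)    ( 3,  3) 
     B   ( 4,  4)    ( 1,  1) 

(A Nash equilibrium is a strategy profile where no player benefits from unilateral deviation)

Nash equilibrium: (A, Y), (B, X)

Work:
Best responses:
  P1 vs X: payoffs [0, 4] → best response B (payoff 4)
  P1 vs Y: payoffs [3, 1] → best response A (payoff 3)
  P2 vs A: payoffs [0, 3] → best response Y (payoff 3)
  P2 vs B: payoffs [4, 1] → best response X (payoff 4)
Mutual best responses: (A,Y), (B,X) → Nash equilibria.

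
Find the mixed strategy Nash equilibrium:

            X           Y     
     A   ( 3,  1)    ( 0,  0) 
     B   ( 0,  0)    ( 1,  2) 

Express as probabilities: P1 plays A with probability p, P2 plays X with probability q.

p = 0.6667, q = 0.25

Work:
Find probabilities that make opponent indifferent:
P2 chooses q to make P1 indifferent between A and B
P1 chooses p to make P2 indifferent between X and Y
Mixed NE: P1 plays (A: 0.6667, B: 0.3333), P2 plays (X: 0.25, Y: 0.75)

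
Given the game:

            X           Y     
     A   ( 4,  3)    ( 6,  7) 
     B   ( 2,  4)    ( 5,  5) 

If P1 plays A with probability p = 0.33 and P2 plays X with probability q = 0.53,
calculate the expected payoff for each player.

E[P1] = 3.9149, E[P2] = 4.6053

Work:
E[P1] = p·q·π₁(A,X) + p·(1-q)·π₁(A,Y) + (1-p)·q·π₁(B,X) + (1-p)·(1-q)·π₁(B,Y)
= 0.33·0.53·4 + 0.33·0.47·6 + 0.67·0.53·2 + 0.67·0.47·5
= 3.9149

E[P2] = 4.6053 (similar calculation)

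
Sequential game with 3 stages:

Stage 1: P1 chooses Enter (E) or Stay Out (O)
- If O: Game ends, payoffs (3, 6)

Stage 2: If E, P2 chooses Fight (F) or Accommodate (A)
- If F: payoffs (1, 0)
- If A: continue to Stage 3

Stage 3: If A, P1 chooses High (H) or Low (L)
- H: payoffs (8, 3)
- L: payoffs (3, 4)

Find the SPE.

SPE: (E, A, H); Outcome (8, 3)

Work:
Stage 3: P1 chooses H (8 vs 3)
Stage 2: P2: F->0, A->3 (anticipating H). Choose A
Stage 1: P1: O->3, E->8 (anticipating A, H). Choose E
SPE path: E -> A -> H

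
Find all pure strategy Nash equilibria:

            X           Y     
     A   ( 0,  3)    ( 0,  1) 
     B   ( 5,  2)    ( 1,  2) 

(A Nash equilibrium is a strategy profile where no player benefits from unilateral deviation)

Nash equilibrium: (B, X), (B, Y)

Work:
Best responses:
  P1 vs X: payoffs [0, 5] → best response B (payoff 5)
  P1 vs Y: payoffs [0, 1] → best response B (payoff 1)
  P2 vs A: payoffs [3, 1] → best response X (payoff 3)
  P2 vs B: payoffs [2, 2] → best response X/Y (payoff 2)
Mutual best responses: (B,X), (B,Y) → Nash equilibria.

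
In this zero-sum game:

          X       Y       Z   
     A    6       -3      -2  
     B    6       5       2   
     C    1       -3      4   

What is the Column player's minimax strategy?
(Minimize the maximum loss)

Column should play Z, value = 4

Work:
Column player minimizes Row's maximum payoff:
Column X: max payoff to Row = 6
Column Y: max payoff to Row = 5
Column Z: max payoff to Row = 4
Minimum is 4, achieved by column Z.
Minimax strategy: Z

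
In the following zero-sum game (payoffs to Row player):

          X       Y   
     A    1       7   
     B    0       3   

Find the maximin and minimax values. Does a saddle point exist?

Maximin = 1, Minimax = 1, Saddle: True

Work:
Row minimums: [1, 0] → maximin = 1
Column maximums: [1, 7] → minimax = 1
Saddle point exists! Game value = 1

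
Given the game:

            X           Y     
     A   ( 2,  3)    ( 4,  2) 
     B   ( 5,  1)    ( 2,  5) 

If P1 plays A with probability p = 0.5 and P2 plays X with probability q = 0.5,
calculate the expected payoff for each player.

E[P1] = 3.25, E[P2] = 2.75

Work:
E[P1] = p·q·π₁(A,X) + p·(1-q)·π₁(A,Y) + (1-p)·q·π₁(B,X) + (1-p)·(1-q)·π₁(B,Y)
= 0.5·0.5·2 + 0.5·0.5·4 + 0.5·0.5·5 + 0.5·0.5·2
= 3.25

E[P2] = 2.75 (similar calculation)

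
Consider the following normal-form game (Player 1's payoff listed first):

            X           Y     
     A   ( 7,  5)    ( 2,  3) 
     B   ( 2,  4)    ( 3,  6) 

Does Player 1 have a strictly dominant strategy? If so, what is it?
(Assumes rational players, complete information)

No strictly dominant strategy exists for Player 1

Work:
A strategy strictly dominates another if it gives a strictly higher payoff against every opponent action. Compare each pair of P1's strategies column-by-column:
  A vs B: [7 vs 2, 2 vs 3] → A does not strictly dominate B (column Y: 2 ≤ 3)
  B vs A: [2 vs 7, 3 vs 2] → B does not strictly dominate A (column X: 2 ≤ 7)
No single strategy strictly dominates all others → no strictly dominant strategy.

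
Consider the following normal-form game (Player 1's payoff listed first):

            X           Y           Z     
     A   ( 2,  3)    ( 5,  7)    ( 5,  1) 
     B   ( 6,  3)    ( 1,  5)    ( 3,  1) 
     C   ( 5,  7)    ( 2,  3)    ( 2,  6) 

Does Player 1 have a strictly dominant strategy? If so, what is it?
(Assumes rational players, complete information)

No strictly dominant strategy exists for Player 1

Work:
A strategy strictly dominates another if it gives a strictly higher payoff against every opponent action. Compare each pair of P1's strategies column-by-column:
  A vs B: [2 vs 6, 5 vs 1, 5 vs 3] → A does not strictly dominate B (column X: 2 ≤ 6)
  A vs C: [2 vs 5, 5 vs 2, 5 vs 2] → A does not strictly dominate C (column X: 2 ≤ 5)
  B vs A: [6 vs 2, 1 vs 5, 3 vs 5] → B does not strictly dominate A (column Y: 1 ≤ 5)
  B vs C: [6 vs 5, 1 vs 2, 3 vs 2] → B does not strictly dominate C (column Y: 1 ≤ 2)
  C vs A: [5 vs 2, 2 vs 5, 2 vs 5] → C does not strictly dominate A (column Y: 2 ≤ 5)
  C vs B: [5 vs 6, 2 vs 1, 2 vs 3] → C does not strictly dominate B (column X: 5 ≤ 6)
No single strategy strictly dominates all others → no strictly dominant strategy.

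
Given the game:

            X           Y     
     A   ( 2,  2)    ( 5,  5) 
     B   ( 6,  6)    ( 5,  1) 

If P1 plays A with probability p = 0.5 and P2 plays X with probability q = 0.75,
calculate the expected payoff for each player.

E[P1] = 4.25, E[P2] = 3.75

Work:
E[P1] = p·q·π₁(A,X) + p·(1-q)·π₁(A,Y) + (1-p)·q·π₁(B,X) + (1-p)·(1-q)·π₁(B,Y)
= 0.5·0.75·2 + 0.5·0.25·5 + 0.5·0.75·6 + 0.5·0.25·5
= 4.25

E[P2] = 3.75 (similar calculation)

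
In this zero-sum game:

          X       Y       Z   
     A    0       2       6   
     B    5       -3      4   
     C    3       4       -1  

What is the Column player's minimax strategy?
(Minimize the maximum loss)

Column should play Y, value = 4

Work:
Column player minimizes Row's maximum payoff:
Column X: max payoff to Row = 5
Column Y: max payoff to Row = 4
Column Z: max payoff to Row = 6
Minimum is 4, achieved by column Y.
Minimax strategy: Y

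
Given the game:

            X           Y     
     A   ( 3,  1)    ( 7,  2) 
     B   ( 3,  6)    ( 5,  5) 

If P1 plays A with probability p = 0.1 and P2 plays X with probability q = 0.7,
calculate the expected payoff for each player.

E[P1] = 3.66, E[P2] = 5.26

Work:
E[P1] = p·q·π₁(A,X) + p·(1-q)·π₁(A,Y) + (1-p)·q·π₁(B,X) + (1-p)·(1-q)·π₁(B,Y)
= 0.1·0.7·3 + 0.1·0.3·7 + 0.9·0.7·3 + 0.9·0.3·5
= 3.66

E[P2] = 5.26 (similar calculation)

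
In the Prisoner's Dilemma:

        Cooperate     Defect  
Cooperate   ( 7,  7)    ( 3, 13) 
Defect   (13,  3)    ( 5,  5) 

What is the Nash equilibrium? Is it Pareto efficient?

(Defect, Defect) is NE; not Pareto efficient

Work:
Defect dominates Cooperate for both players:
If P2 cooperates: Defect (13) > Cooperate (7)
If P2 defects: Defect (5) > Cooperate (3)
NE: (Defect, Defect) with payoff (5, 5)
But (Cooperate, Cooperate) = (7, 7) Pareto dominates (5, 5)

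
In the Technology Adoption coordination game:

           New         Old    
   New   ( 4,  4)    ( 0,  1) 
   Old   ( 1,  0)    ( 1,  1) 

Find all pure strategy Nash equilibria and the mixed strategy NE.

Pure NE: (New, New) and (Old, Old); Mixed NE: p = 0.25, q = 0.25

Work:
Check pure NE:
(New, New): (4, 4) - no unilateral deviation beneficial
(Old, Old): (1, 1) - no unilateral deviation beneficial
Mixed NE: P1 plays New with p = 0.25, P2 plays New with q = 0.25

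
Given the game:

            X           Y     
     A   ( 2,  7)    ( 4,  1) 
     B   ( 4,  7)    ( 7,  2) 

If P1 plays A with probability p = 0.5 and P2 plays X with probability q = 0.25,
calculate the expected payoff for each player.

E[P1] = 4.875, E[P2] = 2.875

Work:
E[P1] = p·q·π₁(A,X) + p·(1-q)·π₁(A,Y) + (1-p)·q·π₁(B,X) + (1-p)·(1-q)·π₁(B,Y)
= 0.5·0.25·2 + 0.5·0.75·4 + 0.5·0.25·4 + 0.5·0.75·7
= 4.875

E[P2] = 2.875 (similar calculation)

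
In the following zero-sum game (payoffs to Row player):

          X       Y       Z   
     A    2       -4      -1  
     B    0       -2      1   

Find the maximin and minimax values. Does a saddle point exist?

Maximin = -2, Minimax = -2, Saddle: True

Work:
Row minimums: [-4, -2] → maximin = -2
Column maximums: [2, -2, 1] → minimax = -2
Saddle point exists! Game value = -2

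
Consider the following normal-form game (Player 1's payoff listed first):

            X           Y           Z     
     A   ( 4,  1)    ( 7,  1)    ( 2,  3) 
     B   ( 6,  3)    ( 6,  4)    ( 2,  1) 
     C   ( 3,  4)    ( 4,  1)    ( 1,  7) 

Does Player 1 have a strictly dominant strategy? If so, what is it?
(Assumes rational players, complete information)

No strictly dominant strategy exists for Player 1

Work:
A strategy strictly dominates another if it gives a strictly higher payoff against every opponent action. Compare each pair of P1's strategies column-by-column:
  A vs B: [4 vs 6, 7 vs 6, 2 vs 2] → A does not strictly dominate B (column X: 4 ≤ 6)
  A vs C: [4 vs 3, 7 vs 4, 2 vs 1] → A strictly dominates C
  B vs A: [6 vs 4, 6 vs 7, 2 vs 2] → B does not strictly dominate A (column Y: 6 ≤ 7)
  B vs C: [6 vs 3, 6 vs 4, 2 vs 1] → B strictly dominates C
  C vs A: [3 vs 4, 4 vs 7, 1 vs 2] → C does not strictly dominate A (column X: 3 ≤ 4)
  C vs B: [3 vs 6, 4 vs 6, 1 vs 2] → C does not strictly dominate B (column X: 3 ≤ 6)
No single strategy strictly dominates all others → no strictly dominant strategy.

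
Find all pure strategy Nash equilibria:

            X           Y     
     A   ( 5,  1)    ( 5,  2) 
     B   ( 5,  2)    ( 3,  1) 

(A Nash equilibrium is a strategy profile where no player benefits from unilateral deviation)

Nash equilibrium: (A, Y), (B, X)

Work:
Best responses:
  P1 vs X: payoffs [5, 5] → best response A/B (payoff 5)
  P1 vs Y: payoffs [5, 3] → best response A (payoff 5)
  P2 vs A: payoffs [1, 2] → best response Y (payoff 2)
  P2 vs B: payoffs [2, 1] → best response X (payoff 2)
Mutual best responses: (A,Y), (B,X) → Nash equilibria.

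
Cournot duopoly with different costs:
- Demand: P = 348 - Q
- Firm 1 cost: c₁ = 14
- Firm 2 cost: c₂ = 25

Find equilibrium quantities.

q₁* = 115.0, q₂* = 104.0

Work:
Reaction: q₁ = (348 - 14 - q₂)/2
Reaction: q₂ = (348 - 25 - q₁)/2
Solve simultaneously:
q₁* = (348 - 2×14 + 25)/3 = 115.0
q₂* = (348 - 2×25 + 14)/3 = 104.0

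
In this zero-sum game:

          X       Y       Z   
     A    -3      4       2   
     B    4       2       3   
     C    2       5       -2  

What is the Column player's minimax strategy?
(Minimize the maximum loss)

Column should play Z, value = 3

Work:
Column player minimizes Row's maximum payoff:
Column X: max payoff to Row = 4
Column Y: max payoff to Row = 5
Column Z: max payoff to Row = 3
Minimum is 3, achieved by column Z.
Minimax strategy: Z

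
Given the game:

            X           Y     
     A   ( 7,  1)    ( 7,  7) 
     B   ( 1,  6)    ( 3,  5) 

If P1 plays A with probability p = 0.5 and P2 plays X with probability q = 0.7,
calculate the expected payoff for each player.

E[P1] = 4.3, E[P2] = 4.25

Work:
E[P1] = p·q·π₁(A,X) + p·(1-q)·π₁(A,Y) + (1-p)·q·π₁(B,X) + (1-p)·(1-q)·π₁(B,Y)
= 0.5·0.7·7 + 0.5·0.3·7 + 0.5·0.7·1 + 0.5·0.3·3
= 4.3

E[P2] = 4.25 (similar calculation)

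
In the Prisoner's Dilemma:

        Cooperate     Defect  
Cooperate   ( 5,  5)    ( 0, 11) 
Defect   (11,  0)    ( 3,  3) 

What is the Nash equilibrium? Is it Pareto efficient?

(Defect, Defect) is NE; not Pareto efficient

Work:
Defect dominates Cooperate for both players:
If P2 cooperates: Defect (11) > Cooperate (5)
If P2 defects: Defect (3) > Cooperate (0)
NE: (Defect, Defect) with payoff (3, 3)
But (Cooperate, Cooperate) = (5, 5) Pareto dominates (3, 3)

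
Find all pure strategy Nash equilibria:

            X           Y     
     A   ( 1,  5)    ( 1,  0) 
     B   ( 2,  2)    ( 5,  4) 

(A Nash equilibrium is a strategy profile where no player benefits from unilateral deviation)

Nash equilibrium: (B, Y)

Work:
Best responses:
  P1 vs X: payoffs [1, 2] → best response B (payoff 2)
  P1 vs Y: payoffs [1, 5] → best response B (payoff 5)
  P2 vs A: payoffs [5, 0] → best response X (payoff 5)
  P2 vs B: payoffs [2, 4] → best response Y (payoff 4)
Mutual best responses: (B,Y) → Nash equilibria.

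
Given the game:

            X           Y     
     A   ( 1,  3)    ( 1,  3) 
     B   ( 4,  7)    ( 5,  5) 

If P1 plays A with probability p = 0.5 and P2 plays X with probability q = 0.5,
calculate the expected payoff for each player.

E[P1] = 2.75, E[P2] = 4.5

Work:
E[P1] = p·q·π₁(A,X) + p·(1-q)·π₁(A,Y) + (1-p)·q·π₁(B,X) + (1-p)·(1-q)·π₁(B,Y)
= 0.5·0.5·1 + 0.5·0.5·1 + 0.5·0.5·4 + 0.5·0.5·5
= 2.75

E[P2] = 4.5 (similar calculation)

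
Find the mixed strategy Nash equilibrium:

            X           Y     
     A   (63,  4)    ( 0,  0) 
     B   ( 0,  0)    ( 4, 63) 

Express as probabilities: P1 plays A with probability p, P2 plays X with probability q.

p = 0.9403, q = 0.0597

Work:
Find probabilities that make opponent indifferent:
P2 chooses q to make P1 indifferent between A and B
P1 chooses p to make P2 indifferent between X and Y
Mixed NE: P1 plays (A: 0.9403, B: 0.0597), P2 plays (X: 0.0597, Y: 0.9403)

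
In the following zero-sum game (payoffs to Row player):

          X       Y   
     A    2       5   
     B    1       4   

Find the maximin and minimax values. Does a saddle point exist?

Maximin = 2, Minimax = 2, Saddle: True

Work:
Row minimums: [2, 1] → maximin = 2
Column maximums: [2, 5] → minimax = 2
Saddle point exists! Game value = 2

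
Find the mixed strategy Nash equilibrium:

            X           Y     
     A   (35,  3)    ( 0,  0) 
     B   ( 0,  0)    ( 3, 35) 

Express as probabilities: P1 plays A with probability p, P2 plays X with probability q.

p = 0.9211, q = 0.0789

Work:
Find probabilities that make opponent indifferent:
P2 chooses q to make P1 indifferent between A and B
P1 chooses p to make P2 indifferent between X and Y
Mixed NE: P1 plays (A: 0.9211, B: 0.0789), P2 plays (X: 0.0789, Y: 0.9211)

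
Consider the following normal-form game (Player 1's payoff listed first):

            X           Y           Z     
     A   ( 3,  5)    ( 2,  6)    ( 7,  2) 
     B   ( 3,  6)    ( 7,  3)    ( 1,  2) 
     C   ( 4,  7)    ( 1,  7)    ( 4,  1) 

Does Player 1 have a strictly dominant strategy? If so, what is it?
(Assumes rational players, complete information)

No strictly dominant strategy exists for Player 1

Work:
A strategy strictly dominates another if it gives a strictly higher payoff against every opponent action. Compare each pair of P1's strategies column-by-column:
  A vs B: [3 vs 3, 2 vs 7, 7 vs 1] → A does not strictly dominate B (column X: 3 ≤ 3)
  A vs C: [3 vs 4, 2 vs 1, 7 vs 4] → A does not strictly dominate C (column X: 3 ≤ 4)
  B vs A: [3 vs 3, 7 vs 2, 1 vs 7] → B does not strictly dominate A (column X: 3 ≤ 3)
  B vs C: [3 vs 4, 7 vs 1, 1 vs 4] → B does not strictly dominate C (column X: 3 ≤ 4)
  C vs A: [4 vs 3, 1 vs 2, 4 vs 7] → C does not strictly dominate A (column Y: 1 ≤ 2)
  C vs B: [4 vs 3, 1 vs 7, 4 vs 1] → C does not strictly dominate B (column Y: 1 ≤ 7)
No single strategy strictly dominates all others → no strictly dominant strategy.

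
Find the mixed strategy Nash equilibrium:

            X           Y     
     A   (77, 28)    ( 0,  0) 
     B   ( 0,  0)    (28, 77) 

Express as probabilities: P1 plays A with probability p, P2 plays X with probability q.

p = 0.7333, q = 0.2667

Work:
Find probabilities that make opponent indifferent:
P2 chooses q to make P1 indifferent between A and B
P1 chooses p to make P2 indifferent between X and Y
Mixed NE: P1 plays (A: 0.7333, B: 0.2667), P2 plays (X: 0.2667, Y: 0.7333)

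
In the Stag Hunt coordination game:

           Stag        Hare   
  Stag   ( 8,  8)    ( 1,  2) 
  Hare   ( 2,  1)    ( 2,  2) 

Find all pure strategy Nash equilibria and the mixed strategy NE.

Pure NE: (Stag, Stag) and (Hare, Hare); Mixed NE: p = 0.1429, q = 0.1429

Work:
Check pure NE:
(Stag, Stag): (8, 8) - no unilateral deviation beneficial
(Hare, Hare): (2, 2) - no unilateral deviation beneficial
Mixed NE: P1 plays Stag with p = 0.1429, P2 plays Stag with q = 0.1429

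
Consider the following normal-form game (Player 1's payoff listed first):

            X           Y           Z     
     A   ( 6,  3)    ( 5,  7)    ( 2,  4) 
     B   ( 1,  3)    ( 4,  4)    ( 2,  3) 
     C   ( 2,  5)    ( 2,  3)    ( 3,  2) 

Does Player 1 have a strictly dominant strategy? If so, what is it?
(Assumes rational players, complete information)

No strictly dominant strategy exists for Player 1

Work:
A strategy strictly dominates another if it gives a strictly higher payoff against every opponent action. Compare each pair of P1's strategies column-by-column:
  A vs B: [6 vs 1, 5 vs 4, 2 vs 2] → A does not strictly dominate B (column Z: 2 ≤ 2)
  A vs C: [6 vs 2, 5 vs 2, 2 vs 3] → A does not strictly dominate C (column Z: 2 ≤ 3)
  B vs A: [1 vs 6, 4 vs 5, 2 vs 2] → B does not strictly dominate A (column X: 1 ≤ 6)
  B vs C: [1 vs 2, 4 vs 2, 2 vs 3] → B does not strictly dominate C (column X: 1 ≤ 2)
  C vs A: [2 vs 6, 2 vs 5, 3 vs 2] → C does not strictly dominate A (column X: 2 ≤ 6)
  C vs B: [2 vs 1, 2 vs 4, 3 vs 2] → C does not strictly dominate B (column Y: 2 ≤ 4)
No single strategy strictly dominates all others → no strictly dominant strategy.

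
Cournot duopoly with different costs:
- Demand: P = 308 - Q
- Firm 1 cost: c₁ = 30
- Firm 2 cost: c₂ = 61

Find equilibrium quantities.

q₁* = 103.0, q₂* = 72.0

Work:
Reaction: q₁ = (308 - 30 - q₂)/2
Reaction: q₂ = (308 - 61 - q₁)/2
Solve simultaneously:
q₁* = (308 - 2×30 + 61)/3 = 103.0
q₂* = (308 - 2×61 + 30)/3 = 72.0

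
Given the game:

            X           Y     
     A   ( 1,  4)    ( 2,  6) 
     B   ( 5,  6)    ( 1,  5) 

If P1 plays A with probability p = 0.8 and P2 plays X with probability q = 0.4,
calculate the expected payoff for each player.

E[P1] = 1.8, E[P2] = 5.24

Work:
E[P1] = p·q·π₁(A,X) + p·(1-q)·π₁(A,Y) + (1-p)·q·π₁(B,X) + (1-p)·(1-q)·π₁(B,Y)
= 0.8·0.4·1 + 0.8·0.6·2 + 0.2·0.4·5 + 0.2·0.6·1
= 1.8

E[P2] = 5.24 (similar calculation)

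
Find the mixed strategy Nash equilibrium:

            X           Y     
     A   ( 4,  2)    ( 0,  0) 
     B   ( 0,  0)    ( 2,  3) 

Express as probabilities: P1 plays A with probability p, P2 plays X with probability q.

p = 0.6, q = 0.3333

Work:
Find probabilities that make opponent indifferent:
P2 chooses q to make P1 indifferent between A and B
P1 chooses p to make P2 indifferent between X and Y
Mixed NE: P1 plays (A: 0.6, B: 0.4), P2 plays (X: 0.3333, Y: 0.6667)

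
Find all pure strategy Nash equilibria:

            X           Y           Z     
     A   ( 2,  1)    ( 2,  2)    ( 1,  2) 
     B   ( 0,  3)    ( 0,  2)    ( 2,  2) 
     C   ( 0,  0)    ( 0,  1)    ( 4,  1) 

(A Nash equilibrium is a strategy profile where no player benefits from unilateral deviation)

Nash equilibrium: (A, Y), (C, Z)

Work:
Best responses:
  P1 vs X: payoffs [2, 0, 0] → best response A (payoff 2)
  P1 vs Y: payoffs [2, 0, 0] → best response A (payoff 2)
  P1 vs Z: payoffs [1, 2, 4] → best response C (payoff 4)
  P2 vs A: payoffs [1, 2, 2] → best response Y/Z (payoff 2)
  P2 vs B: payoffs [3, 2, 2] → best response X (payoff 3)
  P2 vs C: payoffs [0, 1, 1] → best response Y/Z (payoff 1)
Mutual best responses: (A,Y), (C,Z) → Nash equilibria.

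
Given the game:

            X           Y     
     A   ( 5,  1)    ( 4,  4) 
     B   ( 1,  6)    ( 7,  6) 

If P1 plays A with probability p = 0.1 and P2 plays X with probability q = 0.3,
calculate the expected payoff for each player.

E[P1] = 5.11, E[P2] = 5.71

Work:
E[P1] = p·q·π₁(A,X) + p·(1-q)·π₁(A,Y) + (1-p)·q·π₁(B,X) + (1-p)·(1-q)·π₁(B,Y)
= 0.1·0.3·5 + 0.1·0.7·4 + 0.9·0.3·1 + 0.9·0.7·7
= 5.11

E[P2] = 5.71 (similar calculation)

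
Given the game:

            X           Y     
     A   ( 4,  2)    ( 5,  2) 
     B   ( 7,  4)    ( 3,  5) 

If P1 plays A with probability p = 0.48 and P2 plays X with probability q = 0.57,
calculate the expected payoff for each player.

E[P1] = 4.872, E[P2] = 3.2636

Work:
E[P1] = p·q·π₁(A,X) + p·(1-q)·π₁(A,Y) + (1-p)·q·π₁(B,X) + (1-p)·(1-q)·π₁(B,Y)
= 0.48·0.57·4 + 0.48·0.43·5 + 0.52·0.57·7 + 0.52·0.43·3
= 4.872

E[P2] = 3.2636 (similar calculation)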